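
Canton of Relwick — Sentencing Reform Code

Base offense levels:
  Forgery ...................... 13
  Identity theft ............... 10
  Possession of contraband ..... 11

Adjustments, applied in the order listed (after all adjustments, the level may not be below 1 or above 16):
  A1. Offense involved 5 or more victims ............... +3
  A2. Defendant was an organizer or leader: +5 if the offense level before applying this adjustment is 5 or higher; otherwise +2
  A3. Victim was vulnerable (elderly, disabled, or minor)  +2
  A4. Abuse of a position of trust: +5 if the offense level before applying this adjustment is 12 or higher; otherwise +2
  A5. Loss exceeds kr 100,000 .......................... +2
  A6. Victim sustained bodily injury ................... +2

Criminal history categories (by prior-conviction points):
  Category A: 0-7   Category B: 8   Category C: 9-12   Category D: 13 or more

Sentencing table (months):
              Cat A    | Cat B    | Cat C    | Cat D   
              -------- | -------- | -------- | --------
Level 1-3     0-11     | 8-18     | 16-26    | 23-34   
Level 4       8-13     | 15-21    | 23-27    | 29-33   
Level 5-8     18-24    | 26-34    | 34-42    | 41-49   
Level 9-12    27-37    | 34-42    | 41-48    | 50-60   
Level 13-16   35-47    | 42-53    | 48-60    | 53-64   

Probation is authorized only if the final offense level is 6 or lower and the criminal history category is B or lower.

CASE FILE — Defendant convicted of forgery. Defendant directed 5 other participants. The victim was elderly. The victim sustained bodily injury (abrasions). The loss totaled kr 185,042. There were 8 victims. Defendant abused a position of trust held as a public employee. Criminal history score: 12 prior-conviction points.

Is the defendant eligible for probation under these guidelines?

No

Base offense level for forgery: 13.
A1 applies: 13 + 3 = 16.
A2 applies (level before this adjustment is 16 ≥ 5, so +5): 16 + 5 = 21.
A3 applies: 21 + 2 = 23.
A4 applies (level before this adjustment is 23 ≥ 12, so +5): 23 + 5 = 28.
A5 applies: 28 + 2 = 30.
A6 applies: 30 + 2 = 32.
Level 32 exceeds the maximum of 16; capped at 16.
Final offense level: 16.
Criminal history: 12 prior points → Category C (9-12).
Level 16 falls in the 13-16 band.
Grid: Level 13-16 × Category C = 48-60 months.
Probation check: level 16 > 6 and category C > B → not eligible.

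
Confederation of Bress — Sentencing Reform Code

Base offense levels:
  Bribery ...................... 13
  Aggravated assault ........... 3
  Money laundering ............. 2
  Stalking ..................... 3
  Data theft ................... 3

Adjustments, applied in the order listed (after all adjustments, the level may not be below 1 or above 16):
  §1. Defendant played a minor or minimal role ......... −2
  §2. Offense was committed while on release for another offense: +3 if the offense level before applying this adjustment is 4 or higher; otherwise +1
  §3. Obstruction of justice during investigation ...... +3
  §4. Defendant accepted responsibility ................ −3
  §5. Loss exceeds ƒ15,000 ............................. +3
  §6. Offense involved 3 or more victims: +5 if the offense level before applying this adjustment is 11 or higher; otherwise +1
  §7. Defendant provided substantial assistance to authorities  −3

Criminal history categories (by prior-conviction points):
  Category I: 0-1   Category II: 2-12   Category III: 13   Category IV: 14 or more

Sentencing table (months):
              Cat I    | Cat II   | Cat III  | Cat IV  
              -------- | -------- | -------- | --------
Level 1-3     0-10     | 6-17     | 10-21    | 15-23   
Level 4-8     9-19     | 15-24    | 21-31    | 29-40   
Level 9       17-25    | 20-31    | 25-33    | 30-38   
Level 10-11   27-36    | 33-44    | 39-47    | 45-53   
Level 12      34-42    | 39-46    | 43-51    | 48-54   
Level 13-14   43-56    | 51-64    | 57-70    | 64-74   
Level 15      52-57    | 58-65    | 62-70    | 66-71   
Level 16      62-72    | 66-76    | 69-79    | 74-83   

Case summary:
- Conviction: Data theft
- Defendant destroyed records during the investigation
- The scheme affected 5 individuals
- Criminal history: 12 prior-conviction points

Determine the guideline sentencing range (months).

15-24 months

Base offense level for data theft: 3.
§1 does not apply.
§2 does not apply.
§3 applies: 3 + 3 = 6.
§4 does not apply.
§5 does not apply.
§6 applies (level before this adjustment is 6 < 11, so +1): 6 + 1 = 7.
§7 does not apply.
Final offense level: 7.
Criminal history: 12 prior points → Category II (2-12).
Level 7 falls in the 4-8 band.
Grid: Level 4-8 × Category II = 15-24 months.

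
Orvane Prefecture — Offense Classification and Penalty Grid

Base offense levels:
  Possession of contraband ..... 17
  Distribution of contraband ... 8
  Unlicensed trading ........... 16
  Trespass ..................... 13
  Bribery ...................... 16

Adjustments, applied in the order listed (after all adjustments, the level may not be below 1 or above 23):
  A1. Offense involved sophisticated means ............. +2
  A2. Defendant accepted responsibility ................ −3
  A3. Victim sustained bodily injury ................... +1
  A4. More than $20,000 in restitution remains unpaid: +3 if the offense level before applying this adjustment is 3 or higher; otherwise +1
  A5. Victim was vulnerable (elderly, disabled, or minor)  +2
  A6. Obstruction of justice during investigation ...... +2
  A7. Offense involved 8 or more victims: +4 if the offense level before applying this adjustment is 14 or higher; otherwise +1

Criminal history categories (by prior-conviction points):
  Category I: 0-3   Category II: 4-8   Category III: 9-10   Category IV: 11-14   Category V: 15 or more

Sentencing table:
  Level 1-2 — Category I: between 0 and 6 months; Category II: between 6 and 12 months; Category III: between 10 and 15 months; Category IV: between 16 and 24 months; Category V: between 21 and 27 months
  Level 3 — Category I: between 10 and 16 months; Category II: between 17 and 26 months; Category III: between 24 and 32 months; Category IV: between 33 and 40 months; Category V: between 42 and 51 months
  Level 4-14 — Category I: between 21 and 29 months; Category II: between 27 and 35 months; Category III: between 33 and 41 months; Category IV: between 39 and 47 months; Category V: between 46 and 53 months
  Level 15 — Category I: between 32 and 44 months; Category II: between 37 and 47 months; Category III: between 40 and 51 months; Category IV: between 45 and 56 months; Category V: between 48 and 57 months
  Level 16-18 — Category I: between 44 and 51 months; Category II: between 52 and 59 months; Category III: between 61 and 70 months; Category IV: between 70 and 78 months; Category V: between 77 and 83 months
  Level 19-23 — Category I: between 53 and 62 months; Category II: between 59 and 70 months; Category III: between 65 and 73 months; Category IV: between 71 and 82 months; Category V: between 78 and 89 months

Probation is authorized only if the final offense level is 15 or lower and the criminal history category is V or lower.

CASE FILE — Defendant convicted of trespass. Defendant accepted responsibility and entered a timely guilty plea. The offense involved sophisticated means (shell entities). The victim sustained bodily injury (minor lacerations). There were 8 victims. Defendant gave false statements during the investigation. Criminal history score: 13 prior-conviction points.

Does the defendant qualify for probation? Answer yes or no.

No

Base offense level for trespass: 13.
A1 applies: 13 + 2 = 15.
A2 applies: 15 − 3 = 12.
A3 applies: 12 + 1 = 13.
A6 applies: 13 + 2 = 15.
A7 applies (level before this adjustment is 15 ≥ 14, so +4): 15 + 4 = 19.
Final offense level: 19.
Criminal history: 13 prior points → Category IV (11-14).
Level 19 falls in the 19-23 band.
Grid: Level 19-23 × Category IV = 71-82 months.
Probation check: level 19 > 15 and category IV ≤ V → not eligible.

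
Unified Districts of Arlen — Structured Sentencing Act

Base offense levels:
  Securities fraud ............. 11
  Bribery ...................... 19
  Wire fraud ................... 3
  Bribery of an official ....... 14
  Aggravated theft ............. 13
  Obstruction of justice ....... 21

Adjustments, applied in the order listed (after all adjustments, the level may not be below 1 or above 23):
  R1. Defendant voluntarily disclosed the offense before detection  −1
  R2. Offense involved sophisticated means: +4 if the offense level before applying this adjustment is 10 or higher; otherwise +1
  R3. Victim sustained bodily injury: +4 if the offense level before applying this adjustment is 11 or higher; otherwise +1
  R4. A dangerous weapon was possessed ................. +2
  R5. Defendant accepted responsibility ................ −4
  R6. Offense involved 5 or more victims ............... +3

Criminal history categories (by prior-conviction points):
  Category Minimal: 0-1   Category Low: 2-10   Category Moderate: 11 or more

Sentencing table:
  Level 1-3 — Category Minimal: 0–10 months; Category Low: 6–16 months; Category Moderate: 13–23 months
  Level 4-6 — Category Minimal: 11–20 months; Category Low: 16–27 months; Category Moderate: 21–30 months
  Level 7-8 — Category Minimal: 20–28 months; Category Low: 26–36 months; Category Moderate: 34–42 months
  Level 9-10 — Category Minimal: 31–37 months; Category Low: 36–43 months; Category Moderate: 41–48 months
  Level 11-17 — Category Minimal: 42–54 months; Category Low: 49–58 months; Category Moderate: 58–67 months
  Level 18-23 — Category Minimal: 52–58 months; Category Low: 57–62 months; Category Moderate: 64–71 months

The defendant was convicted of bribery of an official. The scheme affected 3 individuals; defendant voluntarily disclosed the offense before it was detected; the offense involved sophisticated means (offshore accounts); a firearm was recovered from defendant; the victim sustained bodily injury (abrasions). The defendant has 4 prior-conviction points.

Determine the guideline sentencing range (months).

57-62 months

Base offense level for bribery of an official: 14.
R1 applies: 14 − 1 = 13.
R2 applies (level before this adjustment is 13 ≥ 10, so +4): 13 + 4 = 17.
R3 applies (level before this adjustment is 17 ≥ 11, so +4): 17 + 4 = 21.
R4 applies: 21 + 2 = 23.
R5 does not apply.
Final offense level: 23.
Criminal history: 4 prior points → Category Low (2-10).
Level 23 falls in the 18-23 band.
Grid: Level 18-23 × Category Low = 57-62 months.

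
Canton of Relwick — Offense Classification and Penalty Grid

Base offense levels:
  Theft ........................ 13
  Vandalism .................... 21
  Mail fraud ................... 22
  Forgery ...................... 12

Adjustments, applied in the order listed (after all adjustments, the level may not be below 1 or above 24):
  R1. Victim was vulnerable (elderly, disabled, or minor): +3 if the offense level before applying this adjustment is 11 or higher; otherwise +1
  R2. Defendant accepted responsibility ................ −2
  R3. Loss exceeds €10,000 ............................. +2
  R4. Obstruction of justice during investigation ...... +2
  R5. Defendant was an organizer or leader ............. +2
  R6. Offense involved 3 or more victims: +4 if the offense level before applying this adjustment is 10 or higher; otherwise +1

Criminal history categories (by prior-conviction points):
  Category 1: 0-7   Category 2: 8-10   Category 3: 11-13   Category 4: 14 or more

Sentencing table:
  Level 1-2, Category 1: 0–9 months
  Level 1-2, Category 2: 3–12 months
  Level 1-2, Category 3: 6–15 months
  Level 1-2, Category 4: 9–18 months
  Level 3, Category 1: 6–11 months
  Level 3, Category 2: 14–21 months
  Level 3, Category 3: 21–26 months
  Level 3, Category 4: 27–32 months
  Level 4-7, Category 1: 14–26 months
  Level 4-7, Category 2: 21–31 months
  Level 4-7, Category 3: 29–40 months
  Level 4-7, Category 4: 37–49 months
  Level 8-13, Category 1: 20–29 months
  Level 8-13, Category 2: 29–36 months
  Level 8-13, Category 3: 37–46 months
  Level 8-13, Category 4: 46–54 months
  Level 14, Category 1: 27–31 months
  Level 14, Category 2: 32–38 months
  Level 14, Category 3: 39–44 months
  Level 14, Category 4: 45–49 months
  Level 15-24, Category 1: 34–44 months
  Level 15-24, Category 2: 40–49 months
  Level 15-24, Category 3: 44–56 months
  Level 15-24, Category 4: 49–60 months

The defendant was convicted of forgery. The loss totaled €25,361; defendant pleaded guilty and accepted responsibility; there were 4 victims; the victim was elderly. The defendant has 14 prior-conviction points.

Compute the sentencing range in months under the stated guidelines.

49-60 months

Base offense level for forgery: 12.
R1 applies (level before this adjustment is 12 ≥ 11, so +3): 12 + 3 = 15.
R2 applies: 15 − 2 = 13.
R3 applies: 13 + 2 = 15.
R6 applies (level before this adjustment is 15 ≥ 10, so +4): 15 + 4 = 19.
Final offense level: 19.
Criminal history: 14 prior points → Category 4 (14+).
Level 19 falls in the 15-24 band.
Grid: Level 15-24 × Category 4 = 49-60 months.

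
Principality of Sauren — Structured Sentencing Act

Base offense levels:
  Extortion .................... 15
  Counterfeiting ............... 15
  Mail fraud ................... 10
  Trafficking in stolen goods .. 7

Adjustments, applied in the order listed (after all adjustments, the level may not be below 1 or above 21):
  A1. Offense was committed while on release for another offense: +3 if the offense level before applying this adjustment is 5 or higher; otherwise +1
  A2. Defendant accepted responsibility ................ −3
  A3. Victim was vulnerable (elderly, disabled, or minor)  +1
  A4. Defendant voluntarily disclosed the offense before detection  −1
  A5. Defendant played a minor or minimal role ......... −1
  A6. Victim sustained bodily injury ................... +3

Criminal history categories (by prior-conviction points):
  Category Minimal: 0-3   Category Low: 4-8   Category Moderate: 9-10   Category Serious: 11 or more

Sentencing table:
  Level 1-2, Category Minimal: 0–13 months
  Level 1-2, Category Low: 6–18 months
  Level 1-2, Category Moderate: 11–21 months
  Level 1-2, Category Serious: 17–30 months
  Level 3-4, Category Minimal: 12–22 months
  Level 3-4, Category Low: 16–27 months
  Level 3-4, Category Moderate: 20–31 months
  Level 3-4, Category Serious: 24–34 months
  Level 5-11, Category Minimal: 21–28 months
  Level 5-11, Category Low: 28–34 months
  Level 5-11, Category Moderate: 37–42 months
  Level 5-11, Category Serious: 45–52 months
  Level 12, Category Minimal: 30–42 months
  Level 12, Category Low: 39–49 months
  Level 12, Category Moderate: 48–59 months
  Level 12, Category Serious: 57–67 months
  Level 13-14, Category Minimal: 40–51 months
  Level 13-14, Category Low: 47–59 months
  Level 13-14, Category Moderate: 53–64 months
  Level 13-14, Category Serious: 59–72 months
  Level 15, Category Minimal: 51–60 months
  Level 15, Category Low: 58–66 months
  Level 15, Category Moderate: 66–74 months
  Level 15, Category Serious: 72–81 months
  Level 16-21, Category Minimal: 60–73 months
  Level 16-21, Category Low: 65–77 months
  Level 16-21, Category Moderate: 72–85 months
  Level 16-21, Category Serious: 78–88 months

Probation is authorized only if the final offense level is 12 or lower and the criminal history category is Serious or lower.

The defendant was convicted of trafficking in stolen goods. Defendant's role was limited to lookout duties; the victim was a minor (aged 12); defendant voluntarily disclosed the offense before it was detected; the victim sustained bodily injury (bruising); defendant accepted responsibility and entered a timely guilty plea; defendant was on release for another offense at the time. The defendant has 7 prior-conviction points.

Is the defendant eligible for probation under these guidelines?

Yes

Base offense level for trafficking in stolen goods: 7.
A1 applies (level before this adjustment is 7 ≥ 5, so +3): 7 + 3 = 10.
A2 applies: 10 − 3 = 7.
A3 applies: 7 + 1 = 8.
A4 applies: 8 − 1 = 7.
A5 applies: 7 − 1 = 6.
A6 applies: 6 + 3 = 9.
Final offense level: 9.
Criminal history: 7 prior points → Category Low (4-8).
Level 9 falls in the 5-11 band.
Grid: Level 5-11 × Category Low = 28-34 months.
Probation check: level 9 ≤ 12 and category Low ≤ Serious → eligible.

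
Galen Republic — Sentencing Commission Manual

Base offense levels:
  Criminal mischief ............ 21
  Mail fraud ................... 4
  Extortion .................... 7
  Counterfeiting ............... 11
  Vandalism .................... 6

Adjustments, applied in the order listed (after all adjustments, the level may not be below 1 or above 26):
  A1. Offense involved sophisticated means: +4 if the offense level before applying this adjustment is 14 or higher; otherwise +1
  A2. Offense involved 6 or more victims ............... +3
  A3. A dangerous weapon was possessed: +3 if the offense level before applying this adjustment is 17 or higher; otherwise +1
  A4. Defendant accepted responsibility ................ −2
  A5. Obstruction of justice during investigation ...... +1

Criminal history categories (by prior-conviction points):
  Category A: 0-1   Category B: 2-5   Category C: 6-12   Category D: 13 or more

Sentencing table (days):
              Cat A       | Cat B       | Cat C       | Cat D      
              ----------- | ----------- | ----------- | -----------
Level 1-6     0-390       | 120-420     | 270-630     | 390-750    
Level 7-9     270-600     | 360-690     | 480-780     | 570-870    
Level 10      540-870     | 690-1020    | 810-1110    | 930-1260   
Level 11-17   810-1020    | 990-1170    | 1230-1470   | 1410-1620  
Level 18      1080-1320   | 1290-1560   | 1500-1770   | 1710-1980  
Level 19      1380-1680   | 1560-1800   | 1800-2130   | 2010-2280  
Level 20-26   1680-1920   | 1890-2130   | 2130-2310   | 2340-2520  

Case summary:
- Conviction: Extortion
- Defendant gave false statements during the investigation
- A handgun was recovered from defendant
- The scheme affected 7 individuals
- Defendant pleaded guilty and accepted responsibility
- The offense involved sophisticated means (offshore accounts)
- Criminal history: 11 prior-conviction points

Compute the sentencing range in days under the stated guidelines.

1230-1470 days

Base offense level for extortion: 7.
A1 applies (level before this adjustment is 7 < 14, so +1): 7 + 1 = 8.
A2 applies: 8 + 3 = 11.
A3 applies (level before this adjustment is 11 < 17, so +1): 11 + 1 = 12.
A4 applies: 12 − 2 = 10.
A5 applies: 10 + 1 = 11.
Final offense level: 11.
Criminal history: 11 prior points → Category C (6-12).
Level 11 falls in the 11-17 band.
Grid: Level 11-17 × Category C = 1230-1470 days.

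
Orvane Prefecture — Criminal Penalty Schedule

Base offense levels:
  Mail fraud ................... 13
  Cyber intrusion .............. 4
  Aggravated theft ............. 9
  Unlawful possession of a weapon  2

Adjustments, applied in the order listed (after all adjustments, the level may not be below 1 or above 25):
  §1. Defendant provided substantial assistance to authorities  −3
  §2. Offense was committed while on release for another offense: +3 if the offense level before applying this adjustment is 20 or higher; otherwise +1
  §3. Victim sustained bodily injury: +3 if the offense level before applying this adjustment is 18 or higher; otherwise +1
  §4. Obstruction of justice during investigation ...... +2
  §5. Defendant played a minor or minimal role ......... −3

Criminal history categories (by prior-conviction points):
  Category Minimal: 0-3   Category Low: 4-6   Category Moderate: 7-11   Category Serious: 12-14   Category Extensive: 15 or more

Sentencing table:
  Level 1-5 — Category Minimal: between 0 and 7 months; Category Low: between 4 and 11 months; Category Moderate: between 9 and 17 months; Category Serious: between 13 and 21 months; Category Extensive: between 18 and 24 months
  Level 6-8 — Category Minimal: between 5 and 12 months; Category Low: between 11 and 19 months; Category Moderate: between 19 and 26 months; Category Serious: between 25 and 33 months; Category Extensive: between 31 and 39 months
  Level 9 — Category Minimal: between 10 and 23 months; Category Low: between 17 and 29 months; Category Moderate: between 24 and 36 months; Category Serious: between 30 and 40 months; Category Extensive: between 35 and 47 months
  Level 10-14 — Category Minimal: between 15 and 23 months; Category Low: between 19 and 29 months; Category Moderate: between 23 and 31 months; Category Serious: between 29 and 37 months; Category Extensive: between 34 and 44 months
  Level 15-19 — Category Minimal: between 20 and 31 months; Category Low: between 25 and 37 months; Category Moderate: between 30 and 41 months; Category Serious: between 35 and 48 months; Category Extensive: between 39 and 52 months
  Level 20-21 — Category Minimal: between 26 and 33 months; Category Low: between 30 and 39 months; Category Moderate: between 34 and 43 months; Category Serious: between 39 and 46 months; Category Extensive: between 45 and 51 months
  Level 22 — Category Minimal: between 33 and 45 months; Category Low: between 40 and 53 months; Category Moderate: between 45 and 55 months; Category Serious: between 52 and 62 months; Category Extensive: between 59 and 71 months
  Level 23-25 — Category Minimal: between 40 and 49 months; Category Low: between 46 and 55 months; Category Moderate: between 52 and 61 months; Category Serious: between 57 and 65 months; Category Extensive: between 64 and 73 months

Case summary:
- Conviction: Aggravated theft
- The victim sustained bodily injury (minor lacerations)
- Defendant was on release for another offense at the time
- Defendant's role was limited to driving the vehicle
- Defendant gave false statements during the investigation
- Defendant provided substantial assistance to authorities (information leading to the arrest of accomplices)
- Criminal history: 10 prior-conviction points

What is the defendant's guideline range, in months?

19-26 months

Base offense level for aggravated theft: 9.
§1 applies: 9 − 3 = 6.
§2 applies (level before this adjustment is 6 < 20, so +1): 6 + 1 = 7.
§3 applies (level before this adjustment is 7 < 18, so +1): 7 + 1 = 8.
§4 applies: 8 + 2 = 10.
§5 applies: 10 − 3 = 7.
Final offense level: 7.
Criminal history: 10 prior points → Category Moderate (7-11).
Level 7 falls in the 6-8 band.
Grid: Level 6-8 × Category Moderate = 19-26 months.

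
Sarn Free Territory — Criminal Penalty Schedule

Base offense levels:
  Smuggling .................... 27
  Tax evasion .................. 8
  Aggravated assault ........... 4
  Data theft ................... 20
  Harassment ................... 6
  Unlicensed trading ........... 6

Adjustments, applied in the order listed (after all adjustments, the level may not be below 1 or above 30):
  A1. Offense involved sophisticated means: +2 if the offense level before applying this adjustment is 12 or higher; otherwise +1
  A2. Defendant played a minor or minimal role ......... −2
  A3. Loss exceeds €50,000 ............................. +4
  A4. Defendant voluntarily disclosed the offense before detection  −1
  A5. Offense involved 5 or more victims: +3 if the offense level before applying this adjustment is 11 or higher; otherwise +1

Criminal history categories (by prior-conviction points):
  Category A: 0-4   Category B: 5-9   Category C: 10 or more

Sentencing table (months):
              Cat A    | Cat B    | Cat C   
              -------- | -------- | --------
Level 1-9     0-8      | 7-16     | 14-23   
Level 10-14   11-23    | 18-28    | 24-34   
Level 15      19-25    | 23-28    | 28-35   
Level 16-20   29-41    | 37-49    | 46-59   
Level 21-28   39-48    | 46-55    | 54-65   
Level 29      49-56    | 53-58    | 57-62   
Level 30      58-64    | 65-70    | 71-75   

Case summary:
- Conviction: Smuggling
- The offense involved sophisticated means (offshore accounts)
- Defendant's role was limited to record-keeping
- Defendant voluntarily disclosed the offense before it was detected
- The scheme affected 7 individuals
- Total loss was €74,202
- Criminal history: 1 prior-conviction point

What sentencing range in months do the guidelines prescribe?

58-64 months

Base offense level for smuggling: 27.
A1 applies (level before this adjustment is 27 ≥ 12, so +2): 27 + 2 = 29.
A2 applies: 29 − 2 = 27.
A3 applies: 27 + 4 = 31.
A4 applies: 31 − 1 = 30.
A5 applies (level before this adjustment is 30 ≥ 11, so +3): 30 + 3 = 33.
Level 33 exceeds the maximum of 30; capped at 30.
Final offense level: 30.
Criminal history: 1 prior point → Category A (0-4).
Level 30 falls in the 30 band.
Grid: Level 30 × Category A = 58-64 months.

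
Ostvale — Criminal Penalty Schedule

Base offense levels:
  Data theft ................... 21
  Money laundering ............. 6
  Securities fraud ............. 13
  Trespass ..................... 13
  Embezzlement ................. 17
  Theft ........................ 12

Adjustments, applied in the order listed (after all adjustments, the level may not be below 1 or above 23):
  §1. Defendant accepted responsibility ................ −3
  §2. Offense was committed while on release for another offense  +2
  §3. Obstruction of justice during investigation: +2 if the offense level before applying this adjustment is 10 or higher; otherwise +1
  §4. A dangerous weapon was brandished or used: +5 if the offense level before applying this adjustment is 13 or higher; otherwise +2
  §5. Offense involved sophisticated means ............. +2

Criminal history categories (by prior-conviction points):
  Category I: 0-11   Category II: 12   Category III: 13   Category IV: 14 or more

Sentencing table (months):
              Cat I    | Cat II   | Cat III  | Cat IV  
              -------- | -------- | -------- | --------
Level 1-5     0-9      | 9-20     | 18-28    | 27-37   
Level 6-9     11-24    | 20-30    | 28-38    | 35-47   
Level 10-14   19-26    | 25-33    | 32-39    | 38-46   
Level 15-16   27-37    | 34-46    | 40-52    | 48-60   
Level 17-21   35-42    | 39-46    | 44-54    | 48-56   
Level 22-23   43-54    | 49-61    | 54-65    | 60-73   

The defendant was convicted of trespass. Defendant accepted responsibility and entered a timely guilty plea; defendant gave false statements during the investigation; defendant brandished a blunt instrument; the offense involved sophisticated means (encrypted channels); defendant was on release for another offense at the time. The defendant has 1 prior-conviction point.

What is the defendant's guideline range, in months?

Base offense level for trespass: 13.
§1 applies: 13 − 3 = 10.
§2 applies: 10 + 2 = 12.
§3 applies (level before this adjustment is 12 ≥ 10, so +2): 12 + 2 = 14.
§4 applies (level before this adjustment is 14 ≥ 13, so +5): 14 + 5 = 19.
§5 applies: 19 + 2 = 21.
Final offense level: 21.
Criminal history: 1 prior point → Category I (0-11).
Level 21 falls in the 17-21 band.
Grid: Level 17-21 × Category I = 35-42 months.

35-42 months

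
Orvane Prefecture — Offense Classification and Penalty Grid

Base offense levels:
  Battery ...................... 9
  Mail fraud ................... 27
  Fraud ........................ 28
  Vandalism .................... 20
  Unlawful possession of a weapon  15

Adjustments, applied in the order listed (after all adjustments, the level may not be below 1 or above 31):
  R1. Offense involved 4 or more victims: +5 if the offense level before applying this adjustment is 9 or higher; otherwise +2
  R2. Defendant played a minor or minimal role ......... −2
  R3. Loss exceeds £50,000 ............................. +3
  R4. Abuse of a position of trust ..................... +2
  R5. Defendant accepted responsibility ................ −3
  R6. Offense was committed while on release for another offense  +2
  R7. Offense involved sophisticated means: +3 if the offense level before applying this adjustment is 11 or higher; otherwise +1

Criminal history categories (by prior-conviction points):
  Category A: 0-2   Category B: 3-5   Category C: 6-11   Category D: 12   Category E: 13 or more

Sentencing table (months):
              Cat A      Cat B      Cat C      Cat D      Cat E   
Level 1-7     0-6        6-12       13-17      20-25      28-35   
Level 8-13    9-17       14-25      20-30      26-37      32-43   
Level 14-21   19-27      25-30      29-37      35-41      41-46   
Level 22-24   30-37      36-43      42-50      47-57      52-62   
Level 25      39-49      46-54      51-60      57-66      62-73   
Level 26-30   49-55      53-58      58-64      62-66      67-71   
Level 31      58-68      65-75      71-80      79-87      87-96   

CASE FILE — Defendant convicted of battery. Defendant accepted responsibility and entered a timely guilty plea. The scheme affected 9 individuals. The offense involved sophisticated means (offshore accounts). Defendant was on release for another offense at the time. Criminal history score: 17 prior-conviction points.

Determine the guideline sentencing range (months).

41-46 months

Base offense level for battery: 9.
R1 applies (level before this adjustment is 9 ≥ 9, so +5): 9 + 5 = 14.
R2 does not apply.
R3 does not apply.
R4 does not apply.
R5 applies: 14 − 3 = 11.
R6 applies: 11 + 2 = 13.
R7 applies (level before this adjustment is 13 ≥ 11, so +3): 13 + 3 = 16.
Final offense level: 16.
Criminal history: 17 prior points → Category E (13+).
Level 16 falls in the 14-21 band.
Grid: Level 14-21 × Category E = 41-46 months.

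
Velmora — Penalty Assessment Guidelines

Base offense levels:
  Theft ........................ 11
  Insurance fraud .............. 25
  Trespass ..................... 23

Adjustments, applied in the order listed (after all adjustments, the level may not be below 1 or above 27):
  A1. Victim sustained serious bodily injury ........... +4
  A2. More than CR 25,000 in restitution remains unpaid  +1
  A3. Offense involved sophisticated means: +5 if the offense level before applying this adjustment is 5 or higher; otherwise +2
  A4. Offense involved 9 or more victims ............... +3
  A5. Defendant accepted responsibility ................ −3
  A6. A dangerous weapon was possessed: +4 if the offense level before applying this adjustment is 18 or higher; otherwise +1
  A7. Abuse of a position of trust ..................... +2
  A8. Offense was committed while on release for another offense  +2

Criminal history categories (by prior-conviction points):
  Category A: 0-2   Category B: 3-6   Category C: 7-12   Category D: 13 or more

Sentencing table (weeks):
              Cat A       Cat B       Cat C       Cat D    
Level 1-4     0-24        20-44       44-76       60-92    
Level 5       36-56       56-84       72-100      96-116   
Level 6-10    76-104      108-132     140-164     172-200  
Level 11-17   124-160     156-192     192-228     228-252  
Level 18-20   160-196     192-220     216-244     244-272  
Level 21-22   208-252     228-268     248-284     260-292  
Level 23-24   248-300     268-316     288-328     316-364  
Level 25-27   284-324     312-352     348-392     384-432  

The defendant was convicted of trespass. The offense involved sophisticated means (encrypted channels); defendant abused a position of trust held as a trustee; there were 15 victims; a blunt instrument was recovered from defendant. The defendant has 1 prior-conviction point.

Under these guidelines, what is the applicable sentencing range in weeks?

Base offense level for trespass: 23.
A1 does not apply.
A3 applies (level before this adjustment is 23 ≥ 5, so +5): 23 + 5 = 28.
A4 applies: 28 + 3 = 31.
A5 does not apply.
A6 applies (level before this adjustment is 31 ≥ 18, so +4): 31 + 4 = 35.
A7 applies: 35 + 2 = 37.
Level 37 exceeds the maximum of 27; capped at 27.
Final offense level: 27.
Criminal history: 1 prior point → Category A (0-2).
Level 27 falls in the 25-27 band.
Grid: Level 25-27 × Category A = 284-324 weeks.

284-324 weeks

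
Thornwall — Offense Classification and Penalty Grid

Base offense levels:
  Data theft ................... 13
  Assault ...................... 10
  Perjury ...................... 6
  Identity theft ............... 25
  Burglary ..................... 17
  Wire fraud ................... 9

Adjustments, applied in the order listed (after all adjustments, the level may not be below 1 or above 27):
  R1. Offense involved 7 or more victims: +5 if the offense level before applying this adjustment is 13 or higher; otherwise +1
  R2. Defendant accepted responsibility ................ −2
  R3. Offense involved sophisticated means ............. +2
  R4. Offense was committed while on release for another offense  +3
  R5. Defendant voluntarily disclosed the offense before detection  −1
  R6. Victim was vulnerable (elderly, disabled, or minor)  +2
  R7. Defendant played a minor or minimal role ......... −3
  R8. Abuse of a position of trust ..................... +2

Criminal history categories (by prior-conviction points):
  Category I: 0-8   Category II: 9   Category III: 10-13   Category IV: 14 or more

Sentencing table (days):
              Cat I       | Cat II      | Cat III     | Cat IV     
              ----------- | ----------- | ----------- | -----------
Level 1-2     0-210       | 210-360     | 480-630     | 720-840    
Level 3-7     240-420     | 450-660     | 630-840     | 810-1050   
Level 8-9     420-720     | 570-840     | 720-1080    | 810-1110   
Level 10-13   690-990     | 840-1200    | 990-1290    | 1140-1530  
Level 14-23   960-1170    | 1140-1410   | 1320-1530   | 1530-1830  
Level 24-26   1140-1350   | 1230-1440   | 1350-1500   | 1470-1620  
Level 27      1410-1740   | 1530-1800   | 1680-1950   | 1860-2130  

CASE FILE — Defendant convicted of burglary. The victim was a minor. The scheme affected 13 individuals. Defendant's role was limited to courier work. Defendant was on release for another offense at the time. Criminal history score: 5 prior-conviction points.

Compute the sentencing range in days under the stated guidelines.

Base offense level for burglary: 17.
R1 applies (level before this adjustment is 17 ≥ 13, so +5): 17 + 5 = 22.
R2 does not apply.
R4 applies: 22 + 3 = 25.
R6 applies: 25 + 2 = 27.
R7 applies: 27 − 3 = 24.
R8 does not apply.
Final offense level: 24.
Criminal history: 5 prior points → Category I (0-8).
Level 24 falls in the 24-26 band.
Grid: Level 24-26 × Category I = 1140-1350 days.

1140-1350 days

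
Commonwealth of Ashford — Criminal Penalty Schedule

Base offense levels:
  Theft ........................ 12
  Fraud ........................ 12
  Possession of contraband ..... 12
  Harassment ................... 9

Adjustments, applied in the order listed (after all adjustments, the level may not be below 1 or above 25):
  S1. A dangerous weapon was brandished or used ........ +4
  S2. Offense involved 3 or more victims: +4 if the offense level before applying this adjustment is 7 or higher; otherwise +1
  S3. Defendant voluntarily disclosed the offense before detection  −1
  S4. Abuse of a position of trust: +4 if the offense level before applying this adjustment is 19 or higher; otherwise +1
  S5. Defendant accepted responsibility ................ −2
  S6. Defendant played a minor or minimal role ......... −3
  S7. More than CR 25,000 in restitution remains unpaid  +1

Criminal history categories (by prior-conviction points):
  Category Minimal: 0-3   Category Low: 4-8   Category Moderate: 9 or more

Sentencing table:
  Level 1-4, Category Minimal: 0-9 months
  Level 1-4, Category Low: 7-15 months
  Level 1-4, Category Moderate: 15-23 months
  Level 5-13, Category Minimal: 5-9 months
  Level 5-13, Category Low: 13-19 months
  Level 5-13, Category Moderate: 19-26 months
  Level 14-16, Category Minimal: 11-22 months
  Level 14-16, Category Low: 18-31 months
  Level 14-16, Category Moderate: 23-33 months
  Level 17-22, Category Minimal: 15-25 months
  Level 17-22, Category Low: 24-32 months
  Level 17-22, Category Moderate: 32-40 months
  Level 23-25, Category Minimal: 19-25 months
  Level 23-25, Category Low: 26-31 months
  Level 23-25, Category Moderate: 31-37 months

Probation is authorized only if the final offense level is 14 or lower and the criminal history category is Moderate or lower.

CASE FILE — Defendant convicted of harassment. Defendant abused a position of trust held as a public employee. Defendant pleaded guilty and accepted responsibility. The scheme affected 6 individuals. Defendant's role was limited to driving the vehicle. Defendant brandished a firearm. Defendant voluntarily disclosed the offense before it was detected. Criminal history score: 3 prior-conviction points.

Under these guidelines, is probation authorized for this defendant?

Base offense level for harassment: 9.
S1 applies: 9 + 4 = 13.
S2 applies (level before this adjustment is 13 ≥ 7, so +4): 13 + 4 = 17.
S3 applies: 17 − 1 = 16.
S4 applies (level before this adjustment is 16 < 19, so +1): 16 + 1 = 17.
S5 applies: 17 − 2 = 15.
S6 applies: 15 − 3 = 12.
Final offense level: 12.
Criminal history: 3 prior points → Category Minimal (0-3).
Level 12 falls in the 5-13 band.
Grid: Level 5-13 × Category Minimal = 5-9 months.
Probation check: level 12 ≤ 14 and category Minimal ≤ Moderate → eligible.

Yes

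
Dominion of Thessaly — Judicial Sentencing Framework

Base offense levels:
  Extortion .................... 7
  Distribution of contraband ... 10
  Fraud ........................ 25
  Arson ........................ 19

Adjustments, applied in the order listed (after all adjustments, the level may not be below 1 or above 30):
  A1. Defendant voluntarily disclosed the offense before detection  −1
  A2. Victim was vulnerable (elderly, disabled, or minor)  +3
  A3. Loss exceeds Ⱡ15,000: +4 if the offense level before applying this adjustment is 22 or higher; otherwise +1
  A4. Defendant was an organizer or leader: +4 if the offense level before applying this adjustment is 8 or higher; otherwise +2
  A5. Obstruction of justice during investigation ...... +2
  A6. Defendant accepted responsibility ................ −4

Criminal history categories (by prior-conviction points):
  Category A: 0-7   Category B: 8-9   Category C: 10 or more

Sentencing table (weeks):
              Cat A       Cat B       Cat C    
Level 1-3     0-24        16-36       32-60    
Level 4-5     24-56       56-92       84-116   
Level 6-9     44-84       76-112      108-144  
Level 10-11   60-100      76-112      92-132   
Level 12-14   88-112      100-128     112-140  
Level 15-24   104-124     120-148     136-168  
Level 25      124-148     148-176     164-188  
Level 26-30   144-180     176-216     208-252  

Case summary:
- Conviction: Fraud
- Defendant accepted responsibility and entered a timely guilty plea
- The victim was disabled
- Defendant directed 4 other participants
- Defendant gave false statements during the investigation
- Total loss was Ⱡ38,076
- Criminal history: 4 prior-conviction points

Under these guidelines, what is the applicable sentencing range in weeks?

144-180 weeks

Base offense level for fraud: 25.
A1 does not apply.
A2 applies: 25 + 3 = 28.
A3 applies (level before this adjustment is 28 ≥ 22, so +4): 28 + 4 = 32.
A4 applies (level before this adjustment is 32 ≥ 8, so +4): 32 + 4 = 36.
A5 applies: 36 + 2 = 38.
A6 applies: 38 − 4 = 34.
Level 34 exceeds the maximum of 30; capped at 30.
Final offense level: 30.
Criminal history: 4 prior points → Category A (0-7).
Level 30 falls in the 26-30 band.
Grid: Level 26-30 × Category A = 144-180 weeks.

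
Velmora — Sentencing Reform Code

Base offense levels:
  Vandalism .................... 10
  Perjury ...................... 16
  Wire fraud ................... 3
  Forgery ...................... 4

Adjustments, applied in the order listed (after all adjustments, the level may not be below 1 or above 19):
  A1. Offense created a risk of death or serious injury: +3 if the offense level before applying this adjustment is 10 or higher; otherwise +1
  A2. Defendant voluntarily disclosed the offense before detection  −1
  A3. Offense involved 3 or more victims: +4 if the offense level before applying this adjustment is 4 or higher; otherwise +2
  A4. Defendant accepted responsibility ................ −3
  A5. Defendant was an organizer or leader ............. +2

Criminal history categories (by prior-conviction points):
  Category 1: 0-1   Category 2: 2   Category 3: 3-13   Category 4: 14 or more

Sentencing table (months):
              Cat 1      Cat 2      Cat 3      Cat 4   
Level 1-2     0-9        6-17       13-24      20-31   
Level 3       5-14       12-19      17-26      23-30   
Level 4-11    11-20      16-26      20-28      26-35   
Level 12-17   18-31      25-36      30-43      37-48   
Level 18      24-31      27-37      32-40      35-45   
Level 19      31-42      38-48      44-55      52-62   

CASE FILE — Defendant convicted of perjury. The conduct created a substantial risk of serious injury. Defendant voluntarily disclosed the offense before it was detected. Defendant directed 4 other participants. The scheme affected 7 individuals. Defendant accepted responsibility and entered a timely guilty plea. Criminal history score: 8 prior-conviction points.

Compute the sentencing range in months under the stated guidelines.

Base offense level for perjury: 16.
A1 applies (level before this adjustment is 16 ≥ 10, so +3): 16 + 3 = 19.
A2 applies: 19 − 1 = 18.
A3 applies (level before this adjustment is 18 ≥ 4, so +4): 18 + 4 = 22.
A4 applies: 22 − 3 = 19.
A5 applies: 19 + 2 = 21.
Level 21 exceeds the maximum of 19; capped at 19.
Final offense level: 19.
Criminal history: 8 prior points → Category 3 (3-13).
Level 19 falls in the 19 band.
Grid: Level 19 × Category 3 = 44-55 months.

44-55 months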